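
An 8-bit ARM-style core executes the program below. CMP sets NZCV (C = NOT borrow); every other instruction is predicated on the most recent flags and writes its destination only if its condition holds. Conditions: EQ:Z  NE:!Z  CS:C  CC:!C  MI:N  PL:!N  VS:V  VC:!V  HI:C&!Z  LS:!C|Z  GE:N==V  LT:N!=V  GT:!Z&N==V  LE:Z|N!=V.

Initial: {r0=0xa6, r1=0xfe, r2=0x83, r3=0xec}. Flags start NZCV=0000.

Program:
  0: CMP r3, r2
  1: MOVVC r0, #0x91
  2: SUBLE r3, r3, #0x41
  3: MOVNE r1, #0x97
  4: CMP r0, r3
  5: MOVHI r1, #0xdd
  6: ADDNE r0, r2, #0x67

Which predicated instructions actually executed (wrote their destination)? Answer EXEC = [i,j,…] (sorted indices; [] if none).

EXEC = [1,3,6]

0: ✓ CMP  NZCV=0010
1: ✓ MOVVC  r0←0x91
2: · SUBLE
3: ✓ MOVNE  r1←0x97
4: ✓ CMP  NZCV=1000
5: · MOVHI
6: ✓ ADDNE  r0←0xea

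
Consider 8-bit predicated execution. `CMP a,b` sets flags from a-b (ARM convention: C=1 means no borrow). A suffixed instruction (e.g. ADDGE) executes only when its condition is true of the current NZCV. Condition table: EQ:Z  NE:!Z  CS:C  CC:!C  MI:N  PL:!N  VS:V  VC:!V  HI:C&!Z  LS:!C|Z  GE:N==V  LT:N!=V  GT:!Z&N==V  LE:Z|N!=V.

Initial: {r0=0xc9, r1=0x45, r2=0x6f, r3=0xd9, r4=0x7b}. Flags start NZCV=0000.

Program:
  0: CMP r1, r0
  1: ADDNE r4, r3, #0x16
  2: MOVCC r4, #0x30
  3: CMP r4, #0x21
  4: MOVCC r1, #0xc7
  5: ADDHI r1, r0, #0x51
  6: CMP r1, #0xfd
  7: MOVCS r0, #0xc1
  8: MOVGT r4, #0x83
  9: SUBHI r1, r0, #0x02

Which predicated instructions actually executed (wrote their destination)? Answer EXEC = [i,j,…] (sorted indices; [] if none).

EXEC = [1,2,5,8]

[0] flags=0000 → (cmp)
[1] flags=0000 NE?T → r4=0xef
[2] flags=0000 CC?T → r4=0x30
[3] flags=0010 → (cmp)
[4] flags=0010 CC?F → skip
[5] flags=0010 HI?T → r1=0x1a
[6] flags=0000 → (cmp)
[7] flags=0000 CS?F → skip
[8] flags=0000 GT?T → r4=0x83
[9] flags=0000 HI?F → skip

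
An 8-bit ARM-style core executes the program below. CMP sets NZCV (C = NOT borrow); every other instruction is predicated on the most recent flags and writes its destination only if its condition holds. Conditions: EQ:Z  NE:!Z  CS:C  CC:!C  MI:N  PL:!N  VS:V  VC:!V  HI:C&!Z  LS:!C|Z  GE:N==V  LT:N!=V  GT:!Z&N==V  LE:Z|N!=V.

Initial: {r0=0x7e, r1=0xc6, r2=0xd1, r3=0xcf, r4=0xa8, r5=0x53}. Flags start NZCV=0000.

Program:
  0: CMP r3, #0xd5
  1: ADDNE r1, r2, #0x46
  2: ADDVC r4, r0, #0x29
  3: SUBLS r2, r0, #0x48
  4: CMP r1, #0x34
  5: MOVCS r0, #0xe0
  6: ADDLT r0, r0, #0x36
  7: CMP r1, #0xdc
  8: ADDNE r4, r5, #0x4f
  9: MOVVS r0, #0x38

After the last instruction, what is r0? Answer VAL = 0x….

0: ✓ CMP  NZCV=1000
1: ✓ ADDNE  r1←0x17
2: ✓ ADDVC  r4←0xa7
3: ✓ SUBLS  r2←0x36
4: ✓ CMP  NZCV=1000
5: · MOVCS
6: ✓ ADDLT  r0←0xb4
7: ✓ CMP  NZCV=0000
8: ✓ ADDNE  r4←0xa2
9: · MOVVS

VAL = 0xb4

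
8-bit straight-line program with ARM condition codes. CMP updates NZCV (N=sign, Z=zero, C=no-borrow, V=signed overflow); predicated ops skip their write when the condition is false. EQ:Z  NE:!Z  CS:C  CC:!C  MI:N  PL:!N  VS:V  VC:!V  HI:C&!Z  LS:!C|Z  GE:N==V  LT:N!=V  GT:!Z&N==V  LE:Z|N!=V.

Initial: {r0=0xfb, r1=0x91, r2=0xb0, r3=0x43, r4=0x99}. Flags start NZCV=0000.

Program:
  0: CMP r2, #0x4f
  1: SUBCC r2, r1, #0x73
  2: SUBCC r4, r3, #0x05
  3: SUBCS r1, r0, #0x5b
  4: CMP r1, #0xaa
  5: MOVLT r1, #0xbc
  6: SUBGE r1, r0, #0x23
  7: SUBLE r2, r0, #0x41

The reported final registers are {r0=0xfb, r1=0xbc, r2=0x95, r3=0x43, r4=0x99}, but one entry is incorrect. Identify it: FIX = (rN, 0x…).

FIX = (r2, 0xba)

0: ✓ CMP  NZCV=0011
1: · SUBCC
2: · SUBCC
3: ✓ SUBCS  r1←0xa0
4: ✓ CMP  NZCV=1000
5: ✓ MOVLT  r1←0xbc
6: · SUBGE
7: ✓ SUBLE  r2←0xba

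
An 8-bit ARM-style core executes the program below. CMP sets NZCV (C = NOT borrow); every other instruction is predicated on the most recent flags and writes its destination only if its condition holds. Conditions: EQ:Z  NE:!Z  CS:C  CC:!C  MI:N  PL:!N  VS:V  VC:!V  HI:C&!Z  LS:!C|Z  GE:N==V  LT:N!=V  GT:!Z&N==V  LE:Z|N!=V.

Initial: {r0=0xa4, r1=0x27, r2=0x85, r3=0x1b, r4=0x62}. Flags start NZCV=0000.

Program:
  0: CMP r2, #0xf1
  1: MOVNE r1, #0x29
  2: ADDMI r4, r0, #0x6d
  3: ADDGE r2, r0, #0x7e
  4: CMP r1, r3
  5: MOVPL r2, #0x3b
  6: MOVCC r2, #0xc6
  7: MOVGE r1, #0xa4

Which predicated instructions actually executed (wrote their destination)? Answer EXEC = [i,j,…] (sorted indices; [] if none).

[0] flags=1000 → (cmp)
[1] flags=1000 NE?T → r1=0x29
[2] flags=1000 MI?T → r4=0x11
[3] flags=1000 GE?F → skip
[4] flags=0010 → (cmp)
[5] flags=0010 PL?T → r2=0x3b
[6] flags=0010 CC?F → skip
[7] flags=0010 GE?T → r1=0xa4

EXEC = [1,2,5,7]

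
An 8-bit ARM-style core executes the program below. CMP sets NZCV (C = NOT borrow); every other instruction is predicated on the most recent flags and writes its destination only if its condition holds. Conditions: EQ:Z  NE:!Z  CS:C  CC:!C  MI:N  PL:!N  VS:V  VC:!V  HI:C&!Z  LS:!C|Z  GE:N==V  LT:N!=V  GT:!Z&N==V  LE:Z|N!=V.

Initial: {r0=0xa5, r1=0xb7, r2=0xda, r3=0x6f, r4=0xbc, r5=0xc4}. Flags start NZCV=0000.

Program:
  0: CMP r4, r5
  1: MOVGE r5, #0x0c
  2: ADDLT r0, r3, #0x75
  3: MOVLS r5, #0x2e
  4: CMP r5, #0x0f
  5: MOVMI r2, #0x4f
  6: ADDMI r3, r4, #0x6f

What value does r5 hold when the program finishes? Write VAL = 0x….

VAL = 0x2e

[0] flags=1000 → (cmp)
[1] flags=1000 GE?F → skip
[2] flags=1000 LT?T → r0=0xe4
[3] flags=1000 LS?T → r5=0x2e
[4] flags=0010 → (cmp)
[5] flags=0010 MI?F → skip
[6] flags=0010 MI?F → skip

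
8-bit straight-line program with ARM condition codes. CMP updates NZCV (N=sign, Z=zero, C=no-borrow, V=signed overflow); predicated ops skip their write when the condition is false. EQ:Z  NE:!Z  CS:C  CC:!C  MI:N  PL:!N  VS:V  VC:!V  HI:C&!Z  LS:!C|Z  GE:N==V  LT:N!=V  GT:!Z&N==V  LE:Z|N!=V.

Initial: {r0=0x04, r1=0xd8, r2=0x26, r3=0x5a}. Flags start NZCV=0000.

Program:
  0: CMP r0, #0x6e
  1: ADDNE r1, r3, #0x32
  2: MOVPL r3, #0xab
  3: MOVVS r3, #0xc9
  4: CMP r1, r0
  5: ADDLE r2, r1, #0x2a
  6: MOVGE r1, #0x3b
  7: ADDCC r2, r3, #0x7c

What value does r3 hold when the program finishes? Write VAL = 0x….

VAL = 0x5a

0: ✓ CMP  NZCV=1000
1: ✓ ADDNE  r1←0x8c
2: · MOVPL
3: · MOVVS
4: ✓ CMP  NZCV=1010
5: ✓ ADDLE  r2←0xb6
6: · MOVGE
7: · ADDCC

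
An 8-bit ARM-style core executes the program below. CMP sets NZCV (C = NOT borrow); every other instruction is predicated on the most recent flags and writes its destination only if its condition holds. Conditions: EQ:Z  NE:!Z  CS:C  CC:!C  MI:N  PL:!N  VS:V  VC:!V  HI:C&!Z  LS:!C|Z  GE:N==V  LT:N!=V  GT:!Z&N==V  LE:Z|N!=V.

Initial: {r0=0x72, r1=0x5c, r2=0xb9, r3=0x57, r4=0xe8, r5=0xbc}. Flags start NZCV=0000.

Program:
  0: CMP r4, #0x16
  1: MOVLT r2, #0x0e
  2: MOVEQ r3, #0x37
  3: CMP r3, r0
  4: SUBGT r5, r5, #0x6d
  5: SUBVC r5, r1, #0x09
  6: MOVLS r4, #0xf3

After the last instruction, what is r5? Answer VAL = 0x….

0: ✓ CMP  NZCV=1010
1: ✓ MOVLT  r2←0x0e
2: · MOVEQ
3: ✓ CMP  NZCV=1000
4: · SUBGT
5: ✓ SUBVC  r5←0x53
6: ✓ MOVLS  r4←0xf3

VAL = 0x53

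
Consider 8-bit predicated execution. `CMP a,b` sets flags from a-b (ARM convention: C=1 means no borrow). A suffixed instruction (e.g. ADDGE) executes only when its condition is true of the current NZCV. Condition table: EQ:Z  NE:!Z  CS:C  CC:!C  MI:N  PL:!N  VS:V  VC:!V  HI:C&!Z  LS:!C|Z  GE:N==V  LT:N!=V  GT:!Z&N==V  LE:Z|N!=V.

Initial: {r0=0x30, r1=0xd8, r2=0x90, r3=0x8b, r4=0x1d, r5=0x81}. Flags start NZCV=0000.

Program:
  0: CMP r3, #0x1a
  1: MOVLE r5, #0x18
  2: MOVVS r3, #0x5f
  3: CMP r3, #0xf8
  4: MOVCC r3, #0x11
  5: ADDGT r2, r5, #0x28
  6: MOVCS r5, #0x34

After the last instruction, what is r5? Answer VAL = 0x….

VAL = 0x18

[0] flags=0011 → (cmp)
[1] flags=0011 LE?T → r5=0x18
[2] flags=0011 VS?T → r3=0x5f
[3] flags=0000 → (cmp)
[4] flags=0000 CC?T → r3=0x11
[5] flags=0000 GT?T → r2=0x40
[6] flags=0000 CS?F → skip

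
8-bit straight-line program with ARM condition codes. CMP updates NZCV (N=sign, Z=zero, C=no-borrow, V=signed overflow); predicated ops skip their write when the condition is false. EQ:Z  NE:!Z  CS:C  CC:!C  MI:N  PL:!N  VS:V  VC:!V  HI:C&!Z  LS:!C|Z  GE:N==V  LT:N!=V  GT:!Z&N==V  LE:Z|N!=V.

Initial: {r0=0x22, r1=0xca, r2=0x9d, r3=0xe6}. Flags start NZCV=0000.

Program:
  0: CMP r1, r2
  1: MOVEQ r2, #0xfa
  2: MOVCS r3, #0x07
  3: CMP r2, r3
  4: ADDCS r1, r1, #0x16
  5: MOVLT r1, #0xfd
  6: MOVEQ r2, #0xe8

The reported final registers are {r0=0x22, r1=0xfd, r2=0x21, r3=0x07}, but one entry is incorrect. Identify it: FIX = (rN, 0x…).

[0] flags=0010 → (cmp)
[1] flags=0010 EQ?F → skip
[2] flags=0010 CS?T → r3=0x07
[3] flags=1010 → (cmp)
[4] flags=1010 CS?T → r1=0xe0
[5] flags=1010 LT?T → r1=0xfd
[6] flags=1010 EQ?F → skip

FIX = (r2, 0x9d)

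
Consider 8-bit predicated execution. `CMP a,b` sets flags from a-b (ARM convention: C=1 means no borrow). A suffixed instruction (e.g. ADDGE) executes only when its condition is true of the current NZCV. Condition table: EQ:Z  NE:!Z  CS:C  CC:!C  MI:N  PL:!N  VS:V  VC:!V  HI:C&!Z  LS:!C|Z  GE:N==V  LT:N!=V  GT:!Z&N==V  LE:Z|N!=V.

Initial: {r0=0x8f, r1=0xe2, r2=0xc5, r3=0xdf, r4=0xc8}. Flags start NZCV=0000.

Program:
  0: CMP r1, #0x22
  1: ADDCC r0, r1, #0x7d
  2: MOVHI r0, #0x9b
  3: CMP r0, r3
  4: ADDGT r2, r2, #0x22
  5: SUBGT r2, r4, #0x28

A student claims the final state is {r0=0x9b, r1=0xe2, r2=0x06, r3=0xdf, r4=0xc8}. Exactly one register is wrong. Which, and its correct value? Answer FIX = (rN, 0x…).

0: ✓ CMP  NZCV=1010
1: · ADDCC
2: ✓ MOVHI  r0←0x9b
3: ✓ CMP  NZCV=1000
4: · ADDGT
5: · SUBGT

FIX = (r2, 0xc5)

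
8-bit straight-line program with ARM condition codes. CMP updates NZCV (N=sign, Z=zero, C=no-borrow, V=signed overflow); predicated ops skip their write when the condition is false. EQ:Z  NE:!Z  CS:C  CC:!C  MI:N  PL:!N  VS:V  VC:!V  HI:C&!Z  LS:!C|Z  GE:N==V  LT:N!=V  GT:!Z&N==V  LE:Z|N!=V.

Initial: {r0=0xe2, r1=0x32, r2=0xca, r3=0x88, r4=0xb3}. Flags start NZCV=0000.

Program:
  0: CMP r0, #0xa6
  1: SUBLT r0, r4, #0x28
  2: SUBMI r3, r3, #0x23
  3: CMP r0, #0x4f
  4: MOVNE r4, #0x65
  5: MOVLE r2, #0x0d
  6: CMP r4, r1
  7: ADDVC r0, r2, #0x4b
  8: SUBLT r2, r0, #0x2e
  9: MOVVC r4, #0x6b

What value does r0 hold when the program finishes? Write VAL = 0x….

[0] flags=0010 → (cmp)
[1] flags=0010 LT?F → skip
[2] flags=0010 MI?F → skip
[3] flags=1010 → (cmp)
[4] flags=1010 NE?T → r4=0x65
[5] flags=1010 LE?T → r2=0x0d
[6] flags=0010 → (cmp)
[7] flags=0010 VC?T → r0=0x58
[8] flags=0010 LT?F → skip
[9] flags=0010 VC?T → r4=0x6b

VAL = 0x58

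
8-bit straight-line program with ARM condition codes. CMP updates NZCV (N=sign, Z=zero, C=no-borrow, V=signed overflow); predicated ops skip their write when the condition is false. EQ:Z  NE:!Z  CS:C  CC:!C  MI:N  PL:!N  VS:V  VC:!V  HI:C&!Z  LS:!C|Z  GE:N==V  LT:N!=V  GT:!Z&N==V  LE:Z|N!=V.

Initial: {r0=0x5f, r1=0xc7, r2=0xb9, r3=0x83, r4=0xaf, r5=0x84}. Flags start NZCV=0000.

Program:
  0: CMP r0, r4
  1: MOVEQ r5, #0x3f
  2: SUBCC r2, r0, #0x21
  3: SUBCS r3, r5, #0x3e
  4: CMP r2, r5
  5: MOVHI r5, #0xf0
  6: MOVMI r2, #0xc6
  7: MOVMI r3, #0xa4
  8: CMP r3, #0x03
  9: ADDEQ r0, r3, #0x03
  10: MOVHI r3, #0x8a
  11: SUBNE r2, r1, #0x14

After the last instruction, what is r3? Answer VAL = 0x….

0: ✓ CMP  NZCV=1001
1: · MOVEQ
2: ✓ SUBCC  r2←0x3e
3: · SUBCS
4: ✓ CMP  NZCV=1001
5: · MOVHI
6: ✓ MOVMI  r2←0xc6
7: ✓ MOVMI  r3←0xa4
8: ✓ CMP  NZCV=1010
9: · ADDEQ
10: ✓ MOVHI  r3←0x8a
11: ✓ SUBNE  r2←0xb3

VAL = 0x8a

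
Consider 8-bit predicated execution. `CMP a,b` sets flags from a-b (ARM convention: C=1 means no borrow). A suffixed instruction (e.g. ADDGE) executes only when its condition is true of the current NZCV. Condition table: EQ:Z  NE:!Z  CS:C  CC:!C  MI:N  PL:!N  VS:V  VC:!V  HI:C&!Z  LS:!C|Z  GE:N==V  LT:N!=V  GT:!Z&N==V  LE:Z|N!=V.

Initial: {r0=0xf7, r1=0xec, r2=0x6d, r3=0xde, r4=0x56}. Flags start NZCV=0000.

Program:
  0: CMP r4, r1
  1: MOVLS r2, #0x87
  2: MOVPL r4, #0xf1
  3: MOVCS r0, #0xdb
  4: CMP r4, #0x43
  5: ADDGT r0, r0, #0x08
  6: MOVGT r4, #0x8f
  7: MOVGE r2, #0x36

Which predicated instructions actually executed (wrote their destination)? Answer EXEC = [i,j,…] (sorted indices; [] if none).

[0] flags=0000 → (cmp)
[1] flags=0000 LS?T → r2=0x87
[2] flags=0000 PL?T → r4=0xf1
[3] flags=0000 CS?F → skip
[4] flags=1010 → (cmp)
[5] flags=1010 GT?F → skip
[6] flags=1010 GT?F → skip
[7] flags=1010 GE?F → skip

EXEC = [1,2]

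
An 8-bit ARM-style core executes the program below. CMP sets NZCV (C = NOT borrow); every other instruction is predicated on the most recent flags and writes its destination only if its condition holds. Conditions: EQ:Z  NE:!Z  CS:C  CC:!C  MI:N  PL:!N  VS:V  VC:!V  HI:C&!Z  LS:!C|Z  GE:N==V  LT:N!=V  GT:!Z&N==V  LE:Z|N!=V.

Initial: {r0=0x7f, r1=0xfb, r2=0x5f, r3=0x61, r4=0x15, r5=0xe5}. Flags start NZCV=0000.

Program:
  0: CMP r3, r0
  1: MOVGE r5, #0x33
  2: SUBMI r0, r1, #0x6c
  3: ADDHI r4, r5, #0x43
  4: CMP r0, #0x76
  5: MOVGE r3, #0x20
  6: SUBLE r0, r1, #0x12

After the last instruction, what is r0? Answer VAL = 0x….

VAL = 0xe9

[0] flags=1000 → (cmp)
[1] flags=1000 GE?F → skip
[2] flags=1000 MI?T → r0=0x8f
[3] flags=1000 HI?F → skip
[4] flags=0011 → (cmp)
[5] flags=0011 GE?F → skip
[6] flags=0011 LE?T → r0=0xe9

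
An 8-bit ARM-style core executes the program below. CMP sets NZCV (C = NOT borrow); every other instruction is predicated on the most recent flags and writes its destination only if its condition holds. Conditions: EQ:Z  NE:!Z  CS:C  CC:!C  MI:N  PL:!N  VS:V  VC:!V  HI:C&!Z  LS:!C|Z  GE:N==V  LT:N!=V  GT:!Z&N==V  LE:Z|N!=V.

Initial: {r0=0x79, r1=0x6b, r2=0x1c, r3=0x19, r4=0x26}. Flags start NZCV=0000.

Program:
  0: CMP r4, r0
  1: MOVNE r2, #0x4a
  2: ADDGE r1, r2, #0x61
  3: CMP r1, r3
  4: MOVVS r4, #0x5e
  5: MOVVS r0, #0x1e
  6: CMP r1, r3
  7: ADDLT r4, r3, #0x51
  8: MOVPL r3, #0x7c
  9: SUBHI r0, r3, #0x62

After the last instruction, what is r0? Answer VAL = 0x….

VAL = 0x1a

[0] flags=1000 → (cmp)
[1] flags=1000 NE?T → r2=0x4a
[2] flags=1000 GE?F → skip
[3] flags=0010 → (cmp)
[4] flags=0010 VS?F → skip
[5] flags=0010 VS?F → skip
[6] flags=0010 → (cmp)
[7] flags=0010 LT?F → skip
[8] flags=0010 PL?T → r3=0x7c
[9] flags=0010 HI?T → r0=0x1a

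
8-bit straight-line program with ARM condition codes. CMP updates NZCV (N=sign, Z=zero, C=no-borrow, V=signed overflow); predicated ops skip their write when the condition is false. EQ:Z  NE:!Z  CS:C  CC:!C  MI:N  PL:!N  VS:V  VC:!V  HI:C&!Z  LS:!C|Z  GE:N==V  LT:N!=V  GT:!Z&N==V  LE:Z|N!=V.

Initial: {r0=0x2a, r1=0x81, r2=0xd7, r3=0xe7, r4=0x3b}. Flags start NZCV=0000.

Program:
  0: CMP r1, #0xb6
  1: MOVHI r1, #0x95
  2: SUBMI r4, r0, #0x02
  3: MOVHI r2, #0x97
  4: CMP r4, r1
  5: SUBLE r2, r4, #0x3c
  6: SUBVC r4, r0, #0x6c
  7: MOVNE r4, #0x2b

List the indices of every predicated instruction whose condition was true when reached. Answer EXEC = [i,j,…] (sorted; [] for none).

EXEC = [2,7]

[0] flags=1000 → (cmp)
[1] flags=1000 HI?F → skip
[2] flags=1000 MI?T → r4=0x28
[3] flags=1000 HI?F → skip
[4] flags=1001 → (cmp)
[5] flags=1001 LE?F → skip
[6] flags=1001 VC?F → skip
[7] flags=1001 NE?T → r4=0x2b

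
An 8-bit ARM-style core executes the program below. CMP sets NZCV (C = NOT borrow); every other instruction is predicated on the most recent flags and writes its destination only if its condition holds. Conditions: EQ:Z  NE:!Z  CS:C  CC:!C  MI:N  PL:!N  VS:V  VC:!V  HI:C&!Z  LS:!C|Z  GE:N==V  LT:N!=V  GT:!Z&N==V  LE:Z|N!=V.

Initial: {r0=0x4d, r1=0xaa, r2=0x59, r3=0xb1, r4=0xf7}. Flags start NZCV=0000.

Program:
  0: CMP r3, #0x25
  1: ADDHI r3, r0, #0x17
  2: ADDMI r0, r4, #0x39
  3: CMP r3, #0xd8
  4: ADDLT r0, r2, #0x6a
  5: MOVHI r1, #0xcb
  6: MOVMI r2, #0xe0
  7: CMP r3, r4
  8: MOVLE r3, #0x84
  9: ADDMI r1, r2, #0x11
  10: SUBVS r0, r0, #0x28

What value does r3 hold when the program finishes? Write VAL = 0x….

[0] flags=1010 → (cmp)
[1] flags=1010 HI?T → r3=0x64
[2] flags=1010 MI?T → r0=0x30
[3] flags=1001 → (cmp)
[4] flags=1001 LT?F → skip
[5] flags=1001 HI?F → skip
[6] flags=1001 MI?T → r2=0xe0
[7] flags=0000 → (cmp)
[8] flags=0000 LE?F → skip
[9] flags=0000 MI?F → skip
[10] flags=0000 VS?F → skip

VAL = 0x64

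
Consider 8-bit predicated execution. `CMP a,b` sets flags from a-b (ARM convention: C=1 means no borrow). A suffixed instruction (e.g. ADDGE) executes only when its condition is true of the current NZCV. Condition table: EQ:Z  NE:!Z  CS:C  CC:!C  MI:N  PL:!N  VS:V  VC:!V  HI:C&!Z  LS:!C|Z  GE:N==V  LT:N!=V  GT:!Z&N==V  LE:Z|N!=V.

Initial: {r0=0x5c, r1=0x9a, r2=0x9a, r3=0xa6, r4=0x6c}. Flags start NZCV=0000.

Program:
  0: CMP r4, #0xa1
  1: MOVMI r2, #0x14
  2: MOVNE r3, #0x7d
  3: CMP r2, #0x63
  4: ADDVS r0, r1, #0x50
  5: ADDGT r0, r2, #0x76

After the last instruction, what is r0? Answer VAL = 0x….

0: ✓ CMP  NZCV=1001
1: ✓ MOVMI  r2←0x14
2: ✓ MOVNE  r3←0x7d
3: ✓ CMP  NZCV=1000
4: · ADDVS
5: · ADDGT

VAL = 0x5c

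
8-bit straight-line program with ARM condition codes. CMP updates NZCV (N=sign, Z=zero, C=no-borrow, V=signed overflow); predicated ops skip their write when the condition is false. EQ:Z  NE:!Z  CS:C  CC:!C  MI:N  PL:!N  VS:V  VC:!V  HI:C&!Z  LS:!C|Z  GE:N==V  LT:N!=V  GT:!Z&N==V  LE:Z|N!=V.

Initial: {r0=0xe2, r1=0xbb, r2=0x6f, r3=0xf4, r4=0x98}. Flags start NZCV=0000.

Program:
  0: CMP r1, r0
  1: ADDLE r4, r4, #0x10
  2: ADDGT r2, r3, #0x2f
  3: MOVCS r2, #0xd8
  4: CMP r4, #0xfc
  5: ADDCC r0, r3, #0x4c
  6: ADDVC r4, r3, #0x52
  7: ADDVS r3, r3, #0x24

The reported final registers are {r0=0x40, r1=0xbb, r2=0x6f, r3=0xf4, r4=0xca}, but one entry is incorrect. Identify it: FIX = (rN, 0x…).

[0] flags=1000 → (cmp)
[1] flags=1000 LE?T → r4=0xa8
[2] flags=1000 GT?F → skip
[3] flags=1000 CS?F → skip
[4] flags=1000 → (cmp)
[5] flags=1000 CC?T → r0=0x40
[6] flags=1000 VC?T → r4=0x46
[7] flags=1000 VS?F → skip

FIX = (r4, 0x46)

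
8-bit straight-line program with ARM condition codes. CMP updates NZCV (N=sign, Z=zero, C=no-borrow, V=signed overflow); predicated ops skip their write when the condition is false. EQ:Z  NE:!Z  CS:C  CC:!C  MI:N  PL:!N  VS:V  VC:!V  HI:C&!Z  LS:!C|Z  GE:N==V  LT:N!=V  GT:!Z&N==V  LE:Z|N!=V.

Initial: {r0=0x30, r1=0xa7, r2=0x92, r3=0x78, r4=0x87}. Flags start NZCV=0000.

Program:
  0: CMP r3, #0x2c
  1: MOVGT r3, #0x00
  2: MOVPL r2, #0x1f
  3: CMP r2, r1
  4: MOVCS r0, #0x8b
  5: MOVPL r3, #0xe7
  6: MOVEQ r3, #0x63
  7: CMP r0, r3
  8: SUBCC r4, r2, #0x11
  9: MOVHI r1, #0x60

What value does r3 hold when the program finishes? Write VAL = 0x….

VAL = 0xe7

[0] flags=0010 → (cmp)
[1] flags=0010 GT?T → r3=0x00
[2] flags=0010 PL?T → r2=0x1f
[3] flags=0000 → (cmp)
[4] flags=0000 CS?F → skip
[5] flags=0000 PL?T → r3=0xe7
[6] flags=0000 EQ?F → skip
[7] flags=0000 → (cmp)
[8] flags=0000 CC?T → r4=0x0e
[9] flags=0000 HI?F → skip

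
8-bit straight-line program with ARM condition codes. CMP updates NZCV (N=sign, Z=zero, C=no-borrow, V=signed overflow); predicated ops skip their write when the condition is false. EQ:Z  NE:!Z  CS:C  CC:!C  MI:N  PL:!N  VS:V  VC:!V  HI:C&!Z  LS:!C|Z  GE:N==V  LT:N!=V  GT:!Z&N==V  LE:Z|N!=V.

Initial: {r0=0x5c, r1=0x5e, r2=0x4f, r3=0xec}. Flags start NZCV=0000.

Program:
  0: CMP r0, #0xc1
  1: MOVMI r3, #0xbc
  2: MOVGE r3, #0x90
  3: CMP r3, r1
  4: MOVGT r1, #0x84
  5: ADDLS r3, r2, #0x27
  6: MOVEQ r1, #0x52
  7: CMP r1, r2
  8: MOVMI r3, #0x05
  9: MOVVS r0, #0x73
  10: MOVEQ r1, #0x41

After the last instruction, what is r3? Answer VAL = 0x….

0: ✓ CMP  NZCV=1001
1: ✓ MOVMI  r3←0xbc
2: ✓ MOVGE  r3←0x90
3: ✓ CMP  NZCV=0011
4: · MOVGT
5: · ADDLS
6: · MOVEQ
7: ✓ CMP  NZCV=0010
8: · MOVMI
9: · MOVVS
10: · MOVEQ

VAL = 0x90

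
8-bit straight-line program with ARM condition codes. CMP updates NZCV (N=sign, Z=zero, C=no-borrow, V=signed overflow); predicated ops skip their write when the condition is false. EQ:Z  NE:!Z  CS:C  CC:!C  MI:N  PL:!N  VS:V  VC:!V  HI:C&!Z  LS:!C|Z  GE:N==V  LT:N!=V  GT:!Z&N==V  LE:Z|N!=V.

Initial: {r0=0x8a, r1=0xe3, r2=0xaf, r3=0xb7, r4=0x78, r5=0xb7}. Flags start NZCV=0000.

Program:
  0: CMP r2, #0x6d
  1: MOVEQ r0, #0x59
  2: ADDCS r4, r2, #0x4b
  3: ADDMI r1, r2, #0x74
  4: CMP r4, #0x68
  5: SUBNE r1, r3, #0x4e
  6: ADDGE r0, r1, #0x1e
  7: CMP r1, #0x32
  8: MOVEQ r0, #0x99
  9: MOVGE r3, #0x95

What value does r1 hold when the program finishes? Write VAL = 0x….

VAL = 0x69

[0] flags=0011 → (cmp)
[1] flags=0011 EQ?F → skip
[2] flags=0011 CS?T → r4=0xfa
[3] flags=0011 MI?F → skip
[4] flags=1010 → (cmp)
[5] flags=1010 NE?T → r1=0x69
[6] flags=1010 GE?F → skip
[7] flags=0010 → (cmp)
[8] flags=0010 EQ?F → skip
[9] flags=0010 GE?T → r3=0x95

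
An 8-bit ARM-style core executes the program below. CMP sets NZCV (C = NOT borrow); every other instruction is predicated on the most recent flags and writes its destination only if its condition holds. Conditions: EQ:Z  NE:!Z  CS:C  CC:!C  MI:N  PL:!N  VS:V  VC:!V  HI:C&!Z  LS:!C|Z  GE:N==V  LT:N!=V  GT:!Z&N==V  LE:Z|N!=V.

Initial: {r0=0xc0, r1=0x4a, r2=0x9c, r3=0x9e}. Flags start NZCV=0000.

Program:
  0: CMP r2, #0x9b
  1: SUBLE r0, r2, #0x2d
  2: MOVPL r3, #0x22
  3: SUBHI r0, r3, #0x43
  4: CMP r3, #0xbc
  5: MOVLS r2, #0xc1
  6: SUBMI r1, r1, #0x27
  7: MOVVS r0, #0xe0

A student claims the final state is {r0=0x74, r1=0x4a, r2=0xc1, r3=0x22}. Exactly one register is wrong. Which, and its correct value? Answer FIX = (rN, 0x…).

FIX = (r0, 0xdf)

[0] flags=0010 → (cmp)
[1] flags=0010 LE?F → skip
[2] flags=0010 PL?T → r3=0x22
[3] flags=0010 HI?T → r0=0xdf
[4] flags=0000 → (cmp)
[5] flags=0000 LS?T → r2=0xc1
[6] flags=0000 MI?F → skip
[7] flags=0000 VS?F → skip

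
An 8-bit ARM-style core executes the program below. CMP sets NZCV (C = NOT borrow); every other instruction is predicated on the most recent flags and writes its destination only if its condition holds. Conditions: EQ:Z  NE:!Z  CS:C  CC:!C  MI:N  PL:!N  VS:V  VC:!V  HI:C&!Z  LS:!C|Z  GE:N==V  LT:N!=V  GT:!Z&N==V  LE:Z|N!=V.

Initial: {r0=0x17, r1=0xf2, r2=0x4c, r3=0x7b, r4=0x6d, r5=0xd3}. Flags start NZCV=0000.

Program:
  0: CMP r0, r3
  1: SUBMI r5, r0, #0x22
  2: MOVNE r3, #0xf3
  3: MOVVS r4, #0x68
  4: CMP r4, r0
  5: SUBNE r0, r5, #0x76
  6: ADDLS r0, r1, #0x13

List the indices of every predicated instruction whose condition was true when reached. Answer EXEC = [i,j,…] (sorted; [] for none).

EXEC = [1,2,5]

[0] flags=1000 → (cmp)
[1] flags=1000 MI?T → r5=0xf5
[2] flags=1000 NE?T → r3=0xf3
[3] flags=1000 VS?F → skip
[4] flags=0010 → (cmp)
[5] flags=0010 NE?T → r0=0x7f
[6] flags=0010 LS?F → skip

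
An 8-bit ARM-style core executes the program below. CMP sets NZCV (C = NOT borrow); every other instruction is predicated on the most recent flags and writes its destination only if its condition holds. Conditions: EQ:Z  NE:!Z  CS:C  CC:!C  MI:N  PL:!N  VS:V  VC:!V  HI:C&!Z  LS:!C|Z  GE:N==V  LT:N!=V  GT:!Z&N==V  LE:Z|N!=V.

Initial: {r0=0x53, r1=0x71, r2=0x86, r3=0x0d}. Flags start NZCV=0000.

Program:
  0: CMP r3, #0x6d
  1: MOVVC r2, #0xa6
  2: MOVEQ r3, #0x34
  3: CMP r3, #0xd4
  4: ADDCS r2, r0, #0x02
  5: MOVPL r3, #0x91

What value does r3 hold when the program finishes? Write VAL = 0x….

[0] flags=1000 → (cmp)
[1] flags=1000 VC?T → r2=0xa6
[2] flags=1000 EQ?F → skip
[3] flags=0000 → (cmp)
[4] flags=0000 CS?F → skip
[5] flags=0000 PL?T → r3=0x91

VAL = 0x91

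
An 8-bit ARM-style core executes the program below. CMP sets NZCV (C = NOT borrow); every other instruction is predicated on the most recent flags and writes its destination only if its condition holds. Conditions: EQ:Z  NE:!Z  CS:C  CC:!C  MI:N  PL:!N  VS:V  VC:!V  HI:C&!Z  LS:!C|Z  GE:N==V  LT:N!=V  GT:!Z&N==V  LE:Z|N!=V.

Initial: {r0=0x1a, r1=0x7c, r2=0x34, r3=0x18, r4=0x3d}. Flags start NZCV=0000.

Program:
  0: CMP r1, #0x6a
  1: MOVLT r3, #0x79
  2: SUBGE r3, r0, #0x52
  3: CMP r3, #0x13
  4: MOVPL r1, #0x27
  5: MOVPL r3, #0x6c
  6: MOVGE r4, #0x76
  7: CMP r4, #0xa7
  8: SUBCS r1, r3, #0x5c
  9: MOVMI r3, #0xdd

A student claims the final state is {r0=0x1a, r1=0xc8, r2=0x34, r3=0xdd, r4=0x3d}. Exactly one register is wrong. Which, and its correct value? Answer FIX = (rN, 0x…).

0: ✓ CMP  NZCV=0010
1: · MOVLT
2: ✓ SUBGE  r3←0xc8
3: ✓ CMP  NZCV=1010
4: · MOVPL
5: · MOVPL
6: · MOVGE
7: ✓ CMP  NZCV=1001
8: · SUBCS
9: ✓ MOVMI  r3←0xdd

FIX = (r1, 0x7c)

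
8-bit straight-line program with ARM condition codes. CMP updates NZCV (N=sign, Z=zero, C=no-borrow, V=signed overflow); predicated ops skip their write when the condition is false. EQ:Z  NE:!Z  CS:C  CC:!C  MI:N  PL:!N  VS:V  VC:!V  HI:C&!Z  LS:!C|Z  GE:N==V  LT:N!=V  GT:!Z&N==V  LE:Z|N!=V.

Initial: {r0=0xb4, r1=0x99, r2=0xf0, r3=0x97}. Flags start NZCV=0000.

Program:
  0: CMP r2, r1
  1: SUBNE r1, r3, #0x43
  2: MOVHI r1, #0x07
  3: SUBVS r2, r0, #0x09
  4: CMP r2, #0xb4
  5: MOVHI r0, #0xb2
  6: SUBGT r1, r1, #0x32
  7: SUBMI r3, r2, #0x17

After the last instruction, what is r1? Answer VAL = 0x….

0: ✓ CMP  NZCV=0010
1: ✓ SUBNE  r1←0x54
2: ✓ MOVHI  r1←0x07
3: · SUBVS
4: ✓ CMP  NZCV=0010
5: ✓ MOVHI  r0←0xb2
6: ✓ SUBGT  r1←0xd5
7: · SUBMI

VAL = 0xd5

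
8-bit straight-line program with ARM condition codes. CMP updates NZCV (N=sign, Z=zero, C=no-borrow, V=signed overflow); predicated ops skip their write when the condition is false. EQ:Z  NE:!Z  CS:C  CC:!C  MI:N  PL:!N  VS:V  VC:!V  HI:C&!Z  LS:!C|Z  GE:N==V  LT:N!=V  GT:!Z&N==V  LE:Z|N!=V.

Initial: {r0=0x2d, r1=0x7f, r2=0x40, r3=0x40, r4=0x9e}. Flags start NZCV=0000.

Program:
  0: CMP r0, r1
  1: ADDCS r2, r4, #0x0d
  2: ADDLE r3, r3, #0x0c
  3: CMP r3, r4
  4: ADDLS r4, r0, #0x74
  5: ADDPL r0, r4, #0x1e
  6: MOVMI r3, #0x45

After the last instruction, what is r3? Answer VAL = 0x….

[0] flags=1000 → (cmp)
[1] flags=1000 CS?F → skip
[2] flags=1000 LE?T → r3=0x4c
[3] flags=1001 → (cmp)
[4] flags=1001 LS?T → r4=0xa1
[5] flags=1001 PL?F → skip
[6] flags=1001 MI?T → r3=0x45

VAL = 0x45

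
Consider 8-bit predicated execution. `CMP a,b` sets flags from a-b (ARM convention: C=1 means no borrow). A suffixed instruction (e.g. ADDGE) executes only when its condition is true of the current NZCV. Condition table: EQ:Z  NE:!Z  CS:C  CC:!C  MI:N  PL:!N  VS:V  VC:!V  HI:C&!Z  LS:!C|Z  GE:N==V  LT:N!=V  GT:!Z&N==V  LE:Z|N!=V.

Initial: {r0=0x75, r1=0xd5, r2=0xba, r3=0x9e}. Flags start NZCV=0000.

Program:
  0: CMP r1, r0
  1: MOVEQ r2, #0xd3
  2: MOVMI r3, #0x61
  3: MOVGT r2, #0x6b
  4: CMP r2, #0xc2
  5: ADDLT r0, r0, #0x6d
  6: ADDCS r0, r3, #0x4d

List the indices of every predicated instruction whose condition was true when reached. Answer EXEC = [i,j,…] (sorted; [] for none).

EXEC = [5]

[0] flags=0011 → (cmp)
[1] flags=0011 EQ?F → skip
[2] flags=0011 MI?F → skip
[3] flags=0011 GT?F → skip
[4] flags=1000 → (cmp)
[5] flags=1000 LT?T → r0=0xe2
[6] flags=1000 CS?F → skip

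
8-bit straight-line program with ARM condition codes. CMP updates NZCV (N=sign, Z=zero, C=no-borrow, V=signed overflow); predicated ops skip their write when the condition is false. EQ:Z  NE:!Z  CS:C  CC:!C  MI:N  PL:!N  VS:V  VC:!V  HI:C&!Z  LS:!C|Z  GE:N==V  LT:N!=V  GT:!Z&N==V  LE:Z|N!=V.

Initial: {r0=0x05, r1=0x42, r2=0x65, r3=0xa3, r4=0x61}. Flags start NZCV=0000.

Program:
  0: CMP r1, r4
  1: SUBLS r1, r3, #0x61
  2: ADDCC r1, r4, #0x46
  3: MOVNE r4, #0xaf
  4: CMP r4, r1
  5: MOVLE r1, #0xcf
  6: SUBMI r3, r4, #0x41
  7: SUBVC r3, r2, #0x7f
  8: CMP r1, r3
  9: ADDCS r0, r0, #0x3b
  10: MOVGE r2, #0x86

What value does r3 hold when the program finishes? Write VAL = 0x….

VAL = 0xe6

0: ✓ CMP  NZCV=1000
1: ✓ SUBLS  r1←0x42
2: ✓ ADDCC  r1←0xa7
3: ✓ MOVNE  r4←0xaf
4: ✓ CMP  NZCV=0010
5: · MOVLE
6: · SUBMI
7: ✓ SUBVC  r3←0xe6
8: ✓ CMP  NZCV=1000
9: · ADDCS
10: · MOVGE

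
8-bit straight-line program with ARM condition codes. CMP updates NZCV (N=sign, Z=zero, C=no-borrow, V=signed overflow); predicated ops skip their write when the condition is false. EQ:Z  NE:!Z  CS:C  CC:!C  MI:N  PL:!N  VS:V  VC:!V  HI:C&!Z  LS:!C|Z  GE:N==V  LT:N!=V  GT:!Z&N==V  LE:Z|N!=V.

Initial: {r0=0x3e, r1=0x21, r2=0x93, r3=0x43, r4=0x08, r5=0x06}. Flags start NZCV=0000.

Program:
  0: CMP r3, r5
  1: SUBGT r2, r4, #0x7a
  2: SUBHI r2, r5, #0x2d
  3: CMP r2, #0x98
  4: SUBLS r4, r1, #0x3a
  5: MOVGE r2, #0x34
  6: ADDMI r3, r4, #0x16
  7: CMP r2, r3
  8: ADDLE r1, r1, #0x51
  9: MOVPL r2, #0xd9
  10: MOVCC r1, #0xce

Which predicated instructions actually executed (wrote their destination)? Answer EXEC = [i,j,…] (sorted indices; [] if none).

[0] flags=0010 → (cmp)
[1] flags=0010 GT?T → r2=0x8e
[2] flags=0010 HI?T → r2=0xd9
[3] flags=0010 → (cmp)
[4] flags=0010 LS?F → skip
[5] flags=0010 GE?T → r2=0x34
[6] flags=0010 MI?F → skip
[7] flags=1000 → (cmp)
[8] flags=1000 LE?T → r1=0x72
[9] flags=1000 PL?F → skip
[10] flags=1000 CC?T → r1=0xce

EXEC = [1,2,5,8,10]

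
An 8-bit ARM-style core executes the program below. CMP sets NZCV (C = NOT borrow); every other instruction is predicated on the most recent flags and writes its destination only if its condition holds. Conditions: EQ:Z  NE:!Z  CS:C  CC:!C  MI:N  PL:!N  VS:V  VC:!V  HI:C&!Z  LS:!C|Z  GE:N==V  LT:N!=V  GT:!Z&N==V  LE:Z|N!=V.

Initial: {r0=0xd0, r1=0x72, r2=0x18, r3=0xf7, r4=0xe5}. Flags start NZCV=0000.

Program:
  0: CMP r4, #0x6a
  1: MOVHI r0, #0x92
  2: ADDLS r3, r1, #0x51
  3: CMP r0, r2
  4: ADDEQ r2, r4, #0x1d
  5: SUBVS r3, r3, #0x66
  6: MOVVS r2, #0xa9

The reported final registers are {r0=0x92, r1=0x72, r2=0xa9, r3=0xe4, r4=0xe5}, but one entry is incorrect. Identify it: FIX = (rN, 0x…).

[0] flags=0011 → (cmp)
[1] flags=0011 HI?T → r0=0x92
[2] flags=0011 LS?F → skip
[3] flags=0011 → (cmp)
[4] flags=0011 EQ?F → skip
[5] flags=0011 VS?T → r3=0x91
[6] flags=0011 VS?T → r2=0xa9

FIX = (r3, 0x91)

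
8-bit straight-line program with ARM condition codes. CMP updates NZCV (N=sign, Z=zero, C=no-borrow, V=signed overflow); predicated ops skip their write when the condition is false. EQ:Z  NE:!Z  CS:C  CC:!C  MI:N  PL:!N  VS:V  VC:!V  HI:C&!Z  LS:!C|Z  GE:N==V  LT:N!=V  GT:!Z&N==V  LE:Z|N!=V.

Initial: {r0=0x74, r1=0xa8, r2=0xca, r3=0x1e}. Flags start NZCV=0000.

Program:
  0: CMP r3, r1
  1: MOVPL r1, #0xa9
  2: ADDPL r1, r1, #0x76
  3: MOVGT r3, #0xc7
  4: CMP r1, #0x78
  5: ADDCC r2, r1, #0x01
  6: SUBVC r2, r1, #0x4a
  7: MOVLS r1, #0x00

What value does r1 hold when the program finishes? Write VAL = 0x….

VAL = 0x00

0: ✓ CMP  NZCV=0000
1: ✓ MOVPL  r1←0xa9
2: ✓ ADDPL  r1←0x1f
3: ✓ MOVGT  r3←0xc7
4: ✓ CMP  NZCV=1000
5: ✓ ADDCC  r2←0x20
6: ✓ SUBVC  r2←0xd5
7: ✓ MOVLS  r1←0x00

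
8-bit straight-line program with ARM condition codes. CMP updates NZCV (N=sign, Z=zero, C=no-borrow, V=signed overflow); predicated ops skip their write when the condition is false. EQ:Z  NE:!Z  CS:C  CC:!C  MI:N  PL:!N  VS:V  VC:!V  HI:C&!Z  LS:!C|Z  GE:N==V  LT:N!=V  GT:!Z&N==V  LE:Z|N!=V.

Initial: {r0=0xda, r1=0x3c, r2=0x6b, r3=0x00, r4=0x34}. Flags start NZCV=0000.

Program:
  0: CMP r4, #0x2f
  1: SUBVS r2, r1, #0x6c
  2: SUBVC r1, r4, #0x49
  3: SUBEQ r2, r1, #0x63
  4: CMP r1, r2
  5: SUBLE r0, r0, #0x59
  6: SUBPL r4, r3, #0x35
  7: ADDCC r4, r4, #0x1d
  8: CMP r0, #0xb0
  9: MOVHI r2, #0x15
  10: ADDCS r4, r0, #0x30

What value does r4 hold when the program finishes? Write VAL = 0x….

VAL = 0x34

0: ✓ CMP  NZCV=0010
1: · SUBVS
2: ✓ SUBVC  r1←0xeb
3: · SUBEQ
4: ✓ CMP  NZCV=1010
5: ✓ SUBLE  r0←0x81
6: · SUBPL
7: · ADDCC
8: ✓ CMP  NZCV=1000
9: · MOVHI
10: · ADDCS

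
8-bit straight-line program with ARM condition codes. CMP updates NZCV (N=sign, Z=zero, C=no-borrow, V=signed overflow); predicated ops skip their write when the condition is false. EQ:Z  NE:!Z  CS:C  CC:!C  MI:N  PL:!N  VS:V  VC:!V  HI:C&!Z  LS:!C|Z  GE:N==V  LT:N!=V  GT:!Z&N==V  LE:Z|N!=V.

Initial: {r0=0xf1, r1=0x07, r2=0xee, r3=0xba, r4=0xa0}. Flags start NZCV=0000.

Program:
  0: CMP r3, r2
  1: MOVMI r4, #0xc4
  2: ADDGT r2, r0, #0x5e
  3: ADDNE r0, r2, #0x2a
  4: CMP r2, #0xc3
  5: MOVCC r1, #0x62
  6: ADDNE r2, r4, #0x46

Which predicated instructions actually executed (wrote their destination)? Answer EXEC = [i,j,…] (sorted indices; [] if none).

0: ✓ CMP  NZCV=1000
1: ✓ MOVMI  r4←0xc4
2: · ADDGT
3: ✓ ADDNE  r0←0x18
4: ✓ CMP  NZCV=0010
5: · MOVCC
6: ✓ ADDNE  r2←0x0a

EXEC = [1,3,6]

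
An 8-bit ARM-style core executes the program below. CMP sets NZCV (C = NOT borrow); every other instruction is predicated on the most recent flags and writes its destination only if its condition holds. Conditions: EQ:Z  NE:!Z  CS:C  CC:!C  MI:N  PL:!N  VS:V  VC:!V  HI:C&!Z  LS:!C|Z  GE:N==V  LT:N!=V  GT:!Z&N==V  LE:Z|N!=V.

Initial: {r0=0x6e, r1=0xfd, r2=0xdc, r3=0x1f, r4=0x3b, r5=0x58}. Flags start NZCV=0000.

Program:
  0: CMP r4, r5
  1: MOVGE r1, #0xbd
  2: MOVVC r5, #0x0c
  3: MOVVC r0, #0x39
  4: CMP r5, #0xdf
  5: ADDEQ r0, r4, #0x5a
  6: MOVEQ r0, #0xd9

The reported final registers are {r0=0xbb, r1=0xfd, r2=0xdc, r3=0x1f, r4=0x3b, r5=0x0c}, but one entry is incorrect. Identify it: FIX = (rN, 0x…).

[0] flags=1000 → (cmp)
[1] flags=1000 GE?F → skip
[2] flags=1000 VC?T → r5=0x0c
[3] flags=1000 VC?T → r0=0x39
[4] flags=0000 → (cmp)
[5] flags=0000 EQ?F → skip
[6] flags=0000 EQ?F → skip

FIX = (r0, 0x39)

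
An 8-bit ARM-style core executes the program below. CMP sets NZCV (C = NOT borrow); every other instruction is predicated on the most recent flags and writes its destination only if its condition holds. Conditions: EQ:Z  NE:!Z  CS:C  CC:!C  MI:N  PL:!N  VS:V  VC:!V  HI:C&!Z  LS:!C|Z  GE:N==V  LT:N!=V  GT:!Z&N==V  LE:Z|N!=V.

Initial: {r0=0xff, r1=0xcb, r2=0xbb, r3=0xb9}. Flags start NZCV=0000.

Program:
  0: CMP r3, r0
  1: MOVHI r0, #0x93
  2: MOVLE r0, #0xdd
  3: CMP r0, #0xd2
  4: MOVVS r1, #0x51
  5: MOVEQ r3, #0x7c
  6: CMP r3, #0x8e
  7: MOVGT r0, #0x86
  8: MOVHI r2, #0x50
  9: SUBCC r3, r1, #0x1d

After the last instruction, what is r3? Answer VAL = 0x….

VAL = 0xb9

[0] flags=1000 → (cmp)
[1] flags=1000 HI?F → skip
[2] flags=1000 LE?T → r0=0xdd
[3] flags=0010 → (cmp)
[4] flags=0010 VS?F → skip
[5] flags=0010 EQ?F → skip
[6] flags=0010 → (cmp)
[7] flags=0010 GT?T → r0=0x86
[8] flags=0010 HI?T → r2=0x50
[9] flags=0010 CC?F → skip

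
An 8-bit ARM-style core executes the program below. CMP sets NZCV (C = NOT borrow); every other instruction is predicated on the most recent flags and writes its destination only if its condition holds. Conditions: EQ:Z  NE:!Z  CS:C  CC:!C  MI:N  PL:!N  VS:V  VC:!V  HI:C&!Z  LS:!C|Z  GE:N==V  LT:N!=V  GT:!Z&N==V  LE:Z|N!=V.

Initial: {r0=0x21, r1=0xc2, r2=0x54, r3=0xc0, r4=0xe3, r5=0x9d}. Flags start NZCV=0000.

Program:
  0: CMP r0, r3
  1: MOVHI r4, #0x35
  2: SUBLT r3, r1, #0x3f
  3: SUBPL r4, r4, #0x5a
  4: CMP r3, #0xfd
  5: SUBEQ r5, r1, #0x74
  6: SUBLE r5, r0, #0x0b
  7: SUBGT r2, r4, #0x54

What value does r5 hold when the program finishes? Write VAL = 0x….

VAL = 0x16

0: ✓ CMP  NZCV=0000
1: · MOVHI
2: · SUBLT
3: ✓ SUBPL  r4←0x89
4: ✓ CMP  NZCV=1000
5: · SUBEQ
6: ✓ SUBLE  r5←0x16
7: · SUBGT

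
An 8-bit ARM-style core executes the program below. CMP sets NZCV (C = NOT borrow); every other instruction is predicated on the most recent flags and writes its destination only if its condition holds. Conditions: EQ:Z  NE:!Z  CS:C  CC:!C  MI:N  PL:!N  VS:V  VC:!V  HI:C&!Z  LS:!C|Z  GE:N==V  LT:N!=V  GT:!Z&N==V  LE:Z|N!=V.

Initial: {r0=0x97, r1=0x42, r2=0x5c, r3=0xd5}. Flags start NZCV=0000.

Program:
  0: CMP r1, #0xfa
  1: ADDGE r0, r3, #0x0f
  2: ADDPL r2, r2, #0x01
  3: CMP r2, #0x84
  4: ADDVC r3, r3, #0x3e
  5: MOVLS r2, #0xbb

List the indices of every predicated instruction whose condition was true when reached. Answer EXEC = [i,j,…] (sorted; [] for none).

0: ✓ CMP  NZCV=0000
1: ✓ ADDGE  r0←0xe4
2: ✓ ADDPL  r2←0x5d
3: ✓ CMP  NZCV=1001
4: · ADDVC
5: ✓ MOVLS  r2←0xbb

EXEC = [1,2,5]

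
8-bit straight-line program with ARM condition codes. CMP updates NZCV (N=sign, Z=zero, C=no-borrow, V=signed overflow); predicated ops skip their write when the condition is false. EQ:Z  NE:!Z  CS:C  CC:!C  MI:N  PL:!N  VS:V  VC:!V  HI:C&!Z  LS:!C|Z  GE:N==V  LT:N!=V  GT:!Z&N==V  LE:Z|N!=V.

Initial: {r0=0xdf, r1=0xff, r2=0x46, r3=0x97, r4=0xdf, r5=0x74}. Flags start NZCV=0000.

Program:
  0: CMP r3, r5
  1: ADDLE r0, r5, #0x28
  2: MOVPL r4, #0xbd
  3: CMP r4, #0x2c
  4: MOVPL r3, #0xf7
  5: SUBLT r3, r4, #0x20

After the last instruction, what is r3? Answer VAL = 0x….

0: ✓ CMP  NZCV=0011
1: ✓ ADDLE  r0←0x9c
2: ✓ MOVPL  r4←0xbd
3: ✓ CMP  NZCV=1010
4: · MOVPL
5: ✓ SUBLT  r3←0x9d

VAL = 0x9d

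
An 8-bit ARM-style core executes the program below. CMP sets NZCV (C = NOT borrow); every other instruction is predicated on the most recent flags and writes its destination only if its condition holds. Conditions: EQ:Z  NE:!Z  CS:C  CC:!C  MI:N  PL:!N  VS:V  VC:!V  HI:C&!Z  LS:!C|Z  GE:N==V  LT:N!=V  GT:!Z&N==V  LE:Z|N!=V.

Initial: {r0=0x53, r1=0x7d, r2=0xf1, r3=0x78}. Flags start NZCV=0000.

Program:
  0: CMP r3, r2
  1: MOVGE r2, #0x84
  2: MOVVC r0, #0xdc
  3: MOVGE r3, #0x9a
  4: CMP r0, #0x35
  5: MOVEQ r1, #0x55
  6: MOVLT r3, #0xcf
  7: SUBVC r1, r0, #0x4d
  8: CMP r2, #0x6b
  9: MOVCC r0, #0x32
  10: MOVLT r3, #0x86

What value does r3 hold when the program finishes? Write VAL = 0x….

0: ✓ CMP  NZCV=1001
1: ✓ MOVGE  r2←0x84
2: · MOVVC
3: ✓ MOVGE  r3←0x9a
4: ✓ CMP  NZCV=0010
5: · MOVEQ
6: · MOVLT
7: ✓ SUBVC  r1←0x06
8: ✓ CMP  NZCV=0011
9: · MOVCC
10: ✓ MOVLT  r3←0x86

VAL = 0x86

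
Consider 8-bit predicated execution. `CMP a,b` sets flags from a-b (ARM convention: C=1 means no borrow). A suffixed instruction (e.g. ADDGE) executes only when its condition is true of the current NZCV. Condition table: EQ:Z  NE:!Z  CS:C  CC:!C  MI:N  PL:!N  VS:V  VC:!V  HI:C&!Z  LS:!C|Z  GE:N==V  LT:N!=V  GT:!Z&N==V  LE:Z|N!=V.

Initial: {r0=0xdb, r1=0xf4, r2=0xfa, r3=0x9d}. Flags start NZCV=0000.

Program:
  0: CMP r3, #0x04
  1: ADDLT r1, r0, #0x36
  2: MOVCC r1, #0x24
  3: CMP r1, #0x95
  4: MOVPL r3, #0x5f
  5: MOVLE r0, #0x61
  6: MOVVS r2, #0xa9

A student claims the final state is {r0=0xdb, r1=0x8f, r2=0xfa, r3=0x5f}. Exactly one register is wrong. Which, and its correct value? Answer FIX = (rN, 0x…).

[0] flags=1010 → (cmp)
[1] flags=1010 LT?T → r1=0x11
[2] flags=1010 CC?F → skip
[3] flags=0000 → (cmp)
[4] flags=0000 PL?T → r3=0x5f
[5] flags=0000 LE?F → skip
[6] flags=0000 VS?F → skip

FIX = (r1, 0x11)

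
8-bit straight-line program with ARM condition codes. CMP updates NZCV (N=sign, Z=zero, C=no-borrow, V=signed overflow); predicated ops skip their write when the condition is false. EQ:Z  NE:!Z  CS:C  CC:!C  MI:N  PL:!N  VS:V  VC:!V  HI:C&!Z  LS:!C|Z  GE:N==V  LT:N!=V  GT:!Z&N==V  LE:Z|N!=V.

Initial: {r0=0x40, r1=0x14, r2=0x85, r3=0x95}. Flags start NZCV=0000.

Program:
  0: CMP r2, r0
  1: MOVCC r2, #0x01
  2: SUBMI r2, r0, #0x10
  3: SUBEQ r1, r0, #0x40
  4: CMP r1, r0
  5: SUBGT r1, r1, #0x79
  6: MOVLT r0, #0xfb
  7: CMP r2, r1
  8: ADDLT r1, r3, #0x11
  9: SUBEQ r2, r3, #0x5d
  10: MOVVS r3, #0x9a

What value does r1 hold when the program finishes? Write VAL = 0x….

VAL = 0xa6

0: ✓ CMP  NZCV=0011
1: · MOVCC
2: · SUBMI
3: · SUBEQ
4: ✓ CMP  NZCV=1000
5: · SUBGT
6: ✓ MOVLT  r0←0xfb
7: ✓ CMP  NZCV=0011
8: ✓ ADDLT  r1←0xa6
9: · SUBEQ
10: ✓ MOVVS  r3←0x9a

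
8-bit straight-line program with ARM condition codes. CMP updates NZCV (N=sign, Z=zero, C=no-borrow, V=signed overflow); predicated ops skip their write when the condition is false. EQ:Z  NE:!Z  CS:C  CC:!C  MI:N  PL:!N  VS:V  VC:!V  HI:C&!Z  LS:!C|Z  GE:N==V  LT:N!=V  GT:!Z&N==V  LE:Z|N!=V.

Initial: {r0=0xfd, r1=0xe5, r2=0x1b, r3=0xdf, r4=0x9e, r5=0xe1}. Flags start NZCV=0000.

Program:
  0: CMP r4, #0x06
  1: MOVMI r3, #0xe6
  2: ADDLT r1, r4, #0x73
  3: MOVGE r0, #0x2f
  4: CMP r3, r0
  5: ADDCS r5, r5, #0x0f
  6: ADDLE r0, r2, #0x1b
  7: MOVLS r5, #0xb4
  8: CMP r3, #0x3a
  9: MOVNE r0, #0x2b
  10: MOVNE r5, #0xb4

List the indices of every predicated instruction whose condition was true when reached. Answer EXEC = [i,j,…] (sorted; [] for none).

[0] flags=1010 → (cmp)
[1] flags=1010 MI?T → r3=0xe6
[2] flags=1010 LT?T → r1=0x11
[3] flags=1010 GE?F → skip
[4] flags=1000 → (cmp)
[5] flags=1000 CS?F → skip
[6] flags=1000 LE?T → r0=0x36
[7] flags=1000 LS?T → r5=0xb4
[8] flags=1010 → (cmp)
[9] flags=1010 NE?T → r0=0x2b
[10] flags=1010 NE?T → r5=0xb4

EXEC = [1,2,6,7,9,10]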